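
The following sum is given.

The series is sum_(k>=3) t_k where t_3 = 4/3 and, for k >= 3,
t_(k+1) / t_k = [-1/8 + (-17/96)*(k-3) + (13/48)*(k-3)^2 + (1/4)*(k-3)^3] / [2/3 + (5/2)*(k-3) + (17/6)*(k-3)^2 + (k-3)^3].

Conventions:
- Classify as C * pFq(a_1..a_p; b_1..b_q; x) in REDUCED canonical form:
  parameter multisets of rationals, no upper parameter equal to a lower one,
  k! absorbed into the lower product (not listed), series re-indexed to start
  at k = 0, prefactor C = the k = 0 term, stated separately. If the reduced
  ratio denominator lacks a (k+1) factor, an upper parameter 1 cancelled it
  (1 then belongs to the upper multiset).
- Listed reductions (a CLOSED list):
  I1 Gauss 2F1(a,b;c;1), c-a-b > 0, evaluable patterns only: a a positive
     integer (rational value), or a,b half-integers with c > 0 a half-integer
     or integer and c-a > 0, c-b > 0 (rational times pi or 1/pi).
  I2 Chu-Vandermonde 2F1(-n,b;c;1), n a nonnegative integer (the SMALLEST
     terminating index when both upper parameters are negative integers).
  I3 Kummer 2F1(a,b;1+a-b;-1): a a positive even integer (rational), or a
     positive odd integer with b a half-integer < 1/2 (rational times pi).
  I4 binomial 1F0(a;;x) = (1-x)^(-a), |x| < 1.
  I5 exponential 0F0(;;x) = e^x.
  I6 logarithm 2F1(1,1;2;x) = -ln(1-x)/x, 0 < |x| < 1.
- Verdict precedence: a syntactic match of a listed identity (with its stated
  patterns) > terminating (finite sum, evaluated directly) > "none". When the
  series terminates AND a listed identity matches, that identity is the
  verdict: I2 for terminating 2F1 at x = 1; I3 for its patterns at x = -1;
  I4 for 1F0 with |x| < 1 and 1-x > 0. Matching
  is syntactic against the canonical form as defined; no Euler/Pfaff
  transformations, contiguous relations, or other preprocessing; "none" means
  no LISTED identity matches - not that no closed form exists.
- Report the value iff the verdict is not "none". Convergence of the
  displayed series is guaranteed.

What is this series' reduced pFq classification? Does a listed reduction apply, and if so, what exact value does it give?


Classification (C = 4/3): 1F0 with upper {-3/4}, lower {-}, argument x = 1/4. Verdict at x = 1/4: the binomial series (I4) matches (the 1F0 binomial series: exponent 3/4, x = 1/4). Exact value: (4/3) * (3/4)^(3/4).

First insight: from the first term 4/3: the parameter 4/3 appears in both the upper and lower lists and cancels (alongside the other common factor).
Ratio: r(k) = (1/4) * (k-3/4) / [(k+1)] - rational in k, leading ratio (1/4); with t_0 = 4/3, classification follows.


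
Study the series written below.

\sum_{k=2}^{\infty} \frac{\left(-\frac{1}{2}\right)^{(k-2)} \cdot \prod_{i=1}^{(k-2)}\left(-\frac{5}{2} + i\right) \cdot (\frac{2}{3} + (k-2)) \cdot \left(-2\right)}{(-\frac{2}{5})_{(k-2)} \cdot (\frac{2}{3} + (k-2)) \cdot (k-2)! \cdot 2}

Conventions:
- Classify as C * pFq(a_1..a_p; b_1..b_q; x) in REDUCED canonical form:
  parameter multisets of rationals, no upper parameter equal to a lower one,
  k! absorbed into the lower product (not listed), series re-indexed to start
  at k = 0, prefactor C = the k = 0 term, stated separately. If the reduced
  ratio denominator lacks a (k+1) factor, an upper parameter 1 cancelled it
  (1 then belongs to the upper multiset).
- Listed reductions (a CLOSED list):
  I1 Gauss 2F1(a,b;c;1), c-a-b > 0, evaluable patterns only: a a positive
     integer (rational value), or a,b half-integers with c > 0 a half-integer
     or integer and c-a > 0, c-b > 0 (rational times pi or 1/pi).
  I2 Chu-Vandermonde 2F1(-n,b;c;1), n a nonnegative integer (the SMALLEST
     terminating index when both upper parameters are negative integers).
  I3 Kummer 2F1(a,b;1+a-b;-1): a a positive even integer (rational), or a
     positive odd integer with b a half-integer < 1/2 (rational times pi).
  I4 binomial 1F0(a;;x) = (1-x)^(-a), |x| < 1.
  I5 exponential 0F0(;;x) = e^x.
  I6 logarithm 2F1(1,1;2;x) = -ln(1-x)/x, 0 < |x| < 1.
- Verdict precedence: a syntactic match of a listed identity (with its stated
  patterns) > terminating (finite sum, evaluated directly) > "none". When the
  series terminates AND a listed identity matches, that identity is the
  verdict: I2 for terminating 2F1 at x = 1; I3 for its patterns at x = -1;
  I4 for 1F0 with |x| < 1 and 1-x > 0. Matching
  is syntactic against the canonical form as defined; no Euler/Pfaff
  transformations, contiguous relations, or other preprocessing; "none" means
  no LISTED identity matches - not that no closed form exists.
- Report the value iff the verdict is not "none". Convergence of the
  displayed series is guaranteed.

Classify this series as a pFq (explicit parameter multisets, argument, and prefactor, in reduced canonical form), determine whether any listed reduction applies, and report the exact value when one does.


x = -\frac{1}{2} here; the reduced form reads 1F1, upper {-\frac{3}{2}}, lower {-\frac{2}{5}}, C = -1. Verdict: none here - no I1-I6 shape fits x = -\frac{1}{2} with lower {-\frac{2}{5}}.

Key observation: t_0 being -1, the running product (prefactor -1) telescopes to a rising factorial.
Adjacent-term ratio: r(k) = -\frac{1}{2} * (k-\frac{3}{2}) / [(k-\frac{2}{5}) (k+1)] - rational; roots negated = parameters, x = -\frac{1}{2}, C = -1.


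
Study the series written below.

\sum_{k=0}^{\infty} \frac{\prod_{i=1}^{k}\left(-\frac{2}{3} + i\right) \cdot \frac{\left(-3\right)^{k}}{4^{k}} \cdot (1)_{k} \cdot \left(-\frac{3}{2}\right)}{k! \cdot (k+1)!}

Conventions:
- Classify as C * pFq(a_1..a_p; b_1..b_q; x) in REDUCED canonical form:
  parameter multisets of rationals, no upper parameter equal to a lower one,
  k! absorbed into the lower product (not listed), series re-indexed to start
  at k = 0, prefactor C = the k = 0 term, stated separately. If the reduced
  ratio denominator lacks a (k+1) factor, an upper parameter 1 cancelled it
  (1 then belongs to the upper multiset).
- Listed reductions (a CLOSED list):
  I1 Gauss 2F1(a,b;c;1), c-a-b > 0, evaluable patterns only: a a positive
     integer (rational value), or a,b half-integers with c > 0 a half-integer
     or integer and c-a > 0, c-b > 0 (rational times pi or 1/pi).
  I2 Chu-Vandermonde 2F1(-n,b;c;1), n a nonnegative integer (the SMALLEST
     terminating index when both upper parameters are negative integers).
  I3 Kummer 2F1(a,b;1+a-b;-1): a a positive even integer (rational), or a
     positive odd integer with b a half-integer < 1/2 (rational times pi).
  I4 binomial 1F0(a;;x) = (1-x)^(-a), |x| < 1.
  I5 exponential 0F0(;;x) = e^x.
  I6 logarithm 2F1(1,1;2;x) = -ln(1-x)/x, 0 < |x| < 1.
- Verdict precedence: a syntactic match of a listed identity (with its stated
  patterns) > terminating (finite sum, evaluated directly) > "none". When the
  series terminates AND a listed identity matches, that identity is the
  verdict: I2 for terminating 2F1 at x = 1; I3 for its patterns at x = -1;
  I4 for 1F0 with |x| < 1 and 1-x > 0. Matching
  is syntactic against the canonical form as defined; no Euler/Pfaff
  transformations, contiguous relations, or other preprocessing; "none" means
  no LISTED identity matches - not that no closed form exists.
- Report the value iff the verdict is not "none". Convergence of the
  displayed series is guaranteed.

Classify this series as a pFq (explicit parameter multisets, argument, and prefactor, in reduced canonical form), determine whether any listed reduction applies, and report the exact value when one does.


Prefactor -\frac{3}{2}, argument -\frac{3}{4}: 2F1 with upper {\frac{1}{3}, 1} over lower {2}. Verdict: none - at argument -\frac{3}{4} the multisets {\frac{1}{3}, 1} ; {2} match no listed identity.

First insight: x = -\frac{3}{4} and the two geometric factors (C = -3/2) combine into one argument.
Ratio: r(k) = -\frac{3}{4} * (k+\frac{1}{3}) (k+1) / [(k+2) (k+1)] - rational in k, leading ratio -\frac{3}{4}; with t_0 = -\frac{3}{2}, classification follows.


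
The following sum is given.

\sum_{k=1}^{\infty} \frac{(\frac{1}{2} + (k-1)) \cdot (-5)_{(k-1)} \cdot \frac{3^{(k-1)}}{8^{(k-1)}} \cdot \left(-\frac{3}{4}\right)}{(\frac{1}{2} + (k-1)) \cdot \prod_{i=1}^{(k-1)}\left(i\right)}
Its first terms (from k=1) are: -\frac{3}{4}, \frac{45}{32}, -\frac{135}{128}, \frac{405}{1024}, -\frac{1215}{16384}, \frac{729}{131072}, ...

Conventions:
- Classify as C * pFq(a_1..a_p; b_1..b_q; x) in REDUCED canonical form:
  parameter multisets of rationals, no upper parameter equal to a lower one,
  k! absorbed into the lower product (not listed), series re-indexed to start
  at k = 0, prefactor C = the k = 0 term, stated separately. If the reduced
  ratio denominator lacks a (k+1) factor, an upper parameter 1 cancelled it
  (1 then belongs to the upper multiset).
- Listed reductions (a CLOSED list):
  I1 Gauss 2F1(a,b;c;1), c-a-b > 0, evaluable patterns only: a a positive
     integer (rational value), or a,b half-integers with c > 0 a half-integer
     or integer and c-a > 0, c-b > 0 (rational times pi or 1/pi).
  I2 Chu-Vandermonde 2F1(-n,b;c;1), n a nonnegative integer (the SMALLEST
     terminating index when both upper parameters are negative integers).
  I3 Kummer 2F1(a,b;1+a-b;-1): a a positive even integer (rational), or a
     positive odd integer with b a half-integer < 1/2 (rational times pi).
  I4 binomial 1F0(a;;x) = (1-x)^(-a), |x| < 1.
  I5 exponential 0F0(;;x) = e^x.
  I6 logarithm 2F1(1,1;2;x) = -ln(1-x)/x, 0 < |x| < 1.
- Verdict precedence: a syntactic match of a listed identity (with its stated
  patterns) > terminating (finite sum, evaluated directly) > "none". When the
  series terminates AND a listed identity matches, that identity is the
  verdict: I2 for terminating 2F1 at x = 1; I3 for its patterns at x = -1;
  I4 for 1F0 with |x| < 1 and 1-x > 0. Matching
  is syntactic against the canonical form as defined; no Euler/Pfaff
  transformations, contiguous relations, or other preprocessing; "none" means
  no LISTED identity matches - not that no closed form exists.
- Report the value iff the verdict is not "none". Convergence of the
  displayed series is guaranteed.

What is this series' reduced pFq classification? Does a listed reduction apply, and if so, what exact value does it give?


This is -\frac{3}{4} * 1F0(-5; -; \frac{3}{8}) in reduced canonical form. Verdict: the I4 binomial reduction applies (the 1F0 binomial series: exponent 5, x = \frac{3}{8}). Value: -\frac{9375}{131072}.

Key observation: x = \frac{3}{8} and the two geometric factors (prefactor -3/4) combine into one argument.
Adjacent-term ratio: r(k) = \frac{3}{8} * (k-5) / [(k+1)] - poly over poly, x = \frac{3}{8} from leading terms; C = -\frac{3}{4} at k = 0.


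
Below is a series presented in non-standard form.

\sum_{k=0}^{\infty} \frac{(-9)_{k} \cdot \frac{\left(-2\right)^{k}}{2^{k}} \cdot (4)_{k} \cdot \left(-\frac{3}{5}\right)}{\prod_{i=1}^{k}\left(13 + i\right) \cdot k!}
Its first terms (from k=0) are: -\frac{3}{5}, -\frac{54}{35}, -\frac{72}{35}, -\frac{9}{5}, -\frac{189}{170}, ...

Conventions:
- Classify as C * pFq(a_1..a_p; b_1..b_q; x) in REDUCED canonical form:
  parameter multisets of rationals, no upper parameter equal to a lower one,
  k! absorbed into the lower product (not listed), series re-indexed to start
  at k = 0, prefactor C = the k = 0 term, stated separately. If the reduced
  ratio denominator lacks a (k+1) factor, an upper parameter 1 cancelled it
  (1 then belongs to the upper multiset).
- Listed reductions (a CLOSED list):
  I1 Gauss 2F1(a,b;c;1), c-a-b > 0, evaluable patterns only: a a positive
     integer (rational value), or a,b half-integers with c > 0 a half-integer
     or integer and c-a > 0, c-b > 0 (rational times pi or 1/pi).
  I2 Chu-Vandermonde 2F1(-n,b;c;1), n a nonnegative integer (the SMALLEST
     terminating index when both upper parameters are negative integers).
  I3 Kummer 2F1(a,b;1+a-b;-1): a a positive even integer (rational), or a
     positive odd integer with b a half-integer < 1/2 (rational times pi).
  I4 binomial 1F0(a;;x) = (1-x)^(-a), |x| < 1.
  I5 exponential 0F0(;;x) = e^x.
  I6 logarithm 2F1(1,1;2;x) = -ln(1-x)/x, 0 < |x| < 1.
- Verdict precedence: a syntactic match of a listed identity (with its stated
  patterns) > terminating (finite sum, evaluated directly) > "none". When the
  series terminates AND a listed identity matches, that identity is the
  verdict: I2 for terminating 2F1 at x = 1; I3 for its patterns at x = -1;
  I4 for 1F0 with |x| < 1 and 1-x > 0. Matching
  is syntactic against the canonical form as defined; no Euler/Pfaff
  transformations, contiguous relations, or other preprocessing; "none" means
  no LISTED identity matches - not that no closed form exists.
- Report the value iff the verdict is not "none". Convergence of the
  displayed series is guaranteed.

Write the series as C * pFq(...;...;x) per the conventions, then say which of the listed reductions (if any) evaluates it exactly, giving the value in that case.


The series (x = -1) is 2F1: upper {-9, 4}, lower {14}, prefactor -\frac{3}{5}. Verdict: the Kummer evaluation I3 fires (x = -1; c = 14 equals 1+a-b for upper {-9, 4}: listed pattern). Sum: -\frac{39}{5}.

The tell: t_0 being -\frac{3}{5}, the lower running product (C = -3/5) is a rising factorial.
Step ratio: r(k) = -1 * (k-9) (k+4) / [(k+14) (k+1)] - rational; roots negated = parameters, x = -1, C = -\frac{3}{5}.


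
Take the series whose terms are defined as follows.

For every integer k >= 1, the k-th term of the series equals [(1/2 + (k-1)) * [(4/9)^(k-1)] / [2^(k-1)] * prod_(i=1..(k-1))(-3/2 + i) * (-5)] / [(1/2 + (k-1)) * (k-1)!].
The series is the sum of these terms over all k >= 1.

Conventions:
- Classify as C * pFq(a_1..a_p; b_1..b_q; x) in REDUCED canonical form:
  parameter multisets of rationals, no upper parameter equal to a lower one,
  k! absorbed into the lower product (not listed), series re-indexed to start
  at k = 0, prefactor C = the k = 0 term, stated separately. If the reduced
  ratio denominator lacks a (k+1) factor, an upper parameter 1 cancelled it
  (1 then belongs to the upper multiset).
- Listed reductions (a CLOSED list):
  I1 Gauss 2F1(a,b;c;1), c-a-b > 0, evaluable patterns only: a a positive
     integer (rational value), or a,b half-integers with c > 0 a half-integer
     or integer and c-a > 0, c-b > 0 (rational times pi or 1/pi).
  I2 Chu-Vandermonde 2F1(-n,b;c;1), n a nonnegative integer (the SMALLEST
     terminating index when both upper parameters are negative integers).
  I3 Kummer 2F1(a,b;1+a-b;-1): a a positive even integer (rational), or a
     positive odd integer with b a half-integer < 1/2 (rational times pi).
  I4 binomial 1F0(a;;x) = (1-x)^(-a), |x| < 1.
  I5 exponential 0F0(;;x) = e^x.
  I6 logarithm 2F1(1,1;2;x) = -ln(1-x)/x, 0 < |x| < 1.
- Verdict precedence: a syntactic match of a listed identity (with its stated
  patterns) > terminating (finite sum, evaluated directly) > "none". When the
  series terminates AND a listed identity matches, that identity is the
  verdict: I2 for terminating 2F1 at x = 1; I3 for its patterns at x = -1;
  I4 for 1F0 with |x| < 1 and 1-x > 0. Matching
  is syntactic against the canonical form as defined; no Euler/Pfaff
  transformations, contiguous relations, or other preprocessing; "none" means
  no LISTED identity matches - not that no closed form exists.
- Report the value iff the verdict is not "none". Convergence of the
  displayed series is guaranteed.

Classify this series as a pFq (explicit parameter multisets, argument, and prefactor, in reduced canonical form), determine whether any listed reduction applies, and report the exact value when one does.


Structural cue: t_0 = -5 here, and striking the common factor k + 1/2 reduces the term (prefactor -5).
Adjacent-term ratio: r(k) = (2/9) * (k-1/2) / [(k+1)] - poly over poly, x = (2/9) from leading terms; C = -5 at k = 0.

Canonical form: C = -5 times 1F0 with upper {-1/2}, lower {-}, x = 2/9. Verdict at x = 2/9: the binomial series (I4) matches (the 1F0 binomial series: exponent 1/2, x = 2/9). Value: (-5) * (7/9)^(1/2).


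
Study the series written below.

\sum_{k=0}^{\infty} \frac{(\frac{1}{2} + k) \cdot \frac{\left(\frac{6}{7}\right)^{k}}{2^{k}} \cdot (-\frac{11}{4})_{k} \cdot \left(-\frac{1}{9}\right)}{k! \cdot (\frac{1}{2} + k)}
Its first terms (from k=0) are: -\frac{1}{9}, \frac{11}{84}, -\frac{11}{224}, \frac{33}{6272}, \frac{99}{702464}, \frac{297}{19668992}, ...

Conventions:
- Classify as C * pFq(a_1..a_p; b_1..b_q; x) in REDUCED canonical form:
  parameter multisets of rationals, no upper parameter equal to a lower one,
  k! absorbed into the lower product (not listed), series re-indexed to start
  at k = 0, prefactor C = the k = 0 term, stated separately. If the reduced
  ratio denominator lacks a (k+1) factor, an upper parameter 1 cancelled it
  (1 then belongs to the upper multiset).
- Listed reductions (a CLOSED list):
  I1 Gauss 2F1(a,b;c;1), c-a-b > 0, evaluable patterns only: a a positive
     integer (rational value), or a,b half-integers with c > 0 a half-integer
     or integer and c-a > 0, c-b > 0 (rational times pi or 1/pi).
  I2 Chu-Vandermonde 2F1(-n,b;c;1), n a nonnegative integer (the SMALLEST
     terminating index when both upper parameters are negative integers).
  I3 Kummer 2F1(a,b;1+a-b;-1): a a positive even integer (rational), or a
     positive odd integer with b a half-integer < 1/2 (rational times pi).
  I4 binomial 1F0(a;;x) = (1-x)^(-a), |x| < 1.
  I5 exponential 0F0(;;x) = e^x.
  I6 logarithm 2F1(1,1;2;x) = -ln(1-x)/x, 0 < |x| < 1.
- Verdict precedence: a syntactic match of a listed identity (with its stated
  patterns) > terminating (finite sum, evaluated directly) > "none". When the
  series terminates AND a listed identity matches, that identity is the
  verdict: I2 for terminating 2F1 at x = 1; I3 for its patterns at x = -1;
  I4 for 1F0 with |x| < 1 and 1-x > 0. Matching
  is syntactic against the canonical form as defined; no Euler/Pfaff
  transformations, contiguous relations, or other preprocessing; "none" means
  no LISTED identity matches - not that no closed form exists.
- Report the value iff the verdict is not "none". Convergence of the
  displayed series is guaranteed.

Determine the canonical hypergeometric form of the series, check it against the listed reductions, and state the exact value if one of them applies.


With C = -\frac{1}{9}: the canonical form is 1F0(-\frac{11}{4}; -; \frac{3}{7}). Verdict at x = \frac{3}{7}: the binomial series (I4) matches (the 1F0 binomial series: exponent 11/4, x = \frac{3}{7}). Its exact value is \left(-\frac{1}{9}\right) \cdot \left(\frac{4}{7}\right)^{\frac{11}{4}}.

First insight: t_0 = -\frac{1}{9} here, and striking the common factor k + 1/2 reduces the term (C = -1/9).
Step ratio: r(k) = \frac{3}{7} * (k-\frac{11}{4}) / [(k+1)] - poly over poly, x = \frac{3}{7} from leading terms; C = -\frac{1}{9} at k = 0.


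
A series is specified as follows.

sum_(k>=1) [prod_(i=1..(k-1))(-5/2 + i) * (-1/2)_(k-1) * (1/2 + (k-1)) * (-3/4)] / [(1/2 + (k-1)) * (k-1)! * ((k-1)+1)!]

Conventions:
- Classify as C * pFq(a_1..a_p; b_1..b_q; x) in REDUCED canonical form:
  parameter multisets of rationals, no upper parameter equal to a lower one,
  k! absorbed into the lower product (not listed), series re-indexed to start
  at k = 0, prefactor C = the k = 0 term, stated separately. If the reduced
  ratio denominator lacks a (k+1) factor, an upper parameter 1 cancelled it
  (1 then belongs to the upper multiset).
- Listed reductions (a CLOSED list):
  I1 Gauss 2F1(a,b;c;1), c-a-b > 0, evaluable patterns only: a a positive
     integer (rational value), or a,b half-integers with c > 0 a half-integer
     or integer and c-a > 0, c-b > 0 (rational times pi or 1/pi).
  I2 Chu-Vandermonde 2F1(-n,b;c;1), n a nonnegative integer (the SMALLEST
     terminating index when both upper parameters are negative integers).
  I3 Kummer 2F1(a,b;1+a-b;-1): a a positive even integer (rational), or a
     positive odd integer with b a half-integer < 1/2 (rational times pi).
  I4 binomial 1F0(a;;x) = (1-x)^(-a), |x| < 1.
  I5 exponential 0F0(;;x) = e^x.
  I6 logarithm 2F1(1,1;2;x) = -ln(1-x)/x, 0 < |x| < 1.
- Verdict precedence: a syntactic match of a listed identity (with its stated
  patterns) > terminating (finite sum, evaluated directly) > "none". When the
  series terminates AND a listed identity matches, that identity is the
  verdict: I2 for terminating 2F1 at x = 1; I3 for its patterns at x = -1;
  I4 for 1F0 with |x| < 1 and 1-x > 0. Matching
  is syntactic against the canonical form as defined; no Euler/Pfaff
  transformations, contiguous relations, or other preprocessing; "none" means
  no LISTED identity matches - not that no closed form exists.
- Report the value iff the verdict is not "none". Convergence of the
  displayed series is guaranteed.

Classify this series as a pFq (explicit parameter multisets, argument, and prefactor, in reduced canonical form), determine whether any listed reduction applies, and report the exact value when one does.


Prefactor -3/4, argument 1: 2F1 with upper {-3/2, -1/2} over lower {2}. Verdict: the half-integer Gauss pattern (I1) applies (x = 1; upper {-3/2, -1/2} half-integers, c = 2 in the evaluable pattern). Exact value: (-16/5) / pi.

Key observation: x = 1 and the factor k + 1/2 cancels (top and bottom), leaving C = -3/4.
Step ratio: r(k) = 1 * (k-3/2) (k-1/2) / [(k+2) (k+1)] - rational in k, leading ratio 1; with t_0 = -3/4, classification follows.


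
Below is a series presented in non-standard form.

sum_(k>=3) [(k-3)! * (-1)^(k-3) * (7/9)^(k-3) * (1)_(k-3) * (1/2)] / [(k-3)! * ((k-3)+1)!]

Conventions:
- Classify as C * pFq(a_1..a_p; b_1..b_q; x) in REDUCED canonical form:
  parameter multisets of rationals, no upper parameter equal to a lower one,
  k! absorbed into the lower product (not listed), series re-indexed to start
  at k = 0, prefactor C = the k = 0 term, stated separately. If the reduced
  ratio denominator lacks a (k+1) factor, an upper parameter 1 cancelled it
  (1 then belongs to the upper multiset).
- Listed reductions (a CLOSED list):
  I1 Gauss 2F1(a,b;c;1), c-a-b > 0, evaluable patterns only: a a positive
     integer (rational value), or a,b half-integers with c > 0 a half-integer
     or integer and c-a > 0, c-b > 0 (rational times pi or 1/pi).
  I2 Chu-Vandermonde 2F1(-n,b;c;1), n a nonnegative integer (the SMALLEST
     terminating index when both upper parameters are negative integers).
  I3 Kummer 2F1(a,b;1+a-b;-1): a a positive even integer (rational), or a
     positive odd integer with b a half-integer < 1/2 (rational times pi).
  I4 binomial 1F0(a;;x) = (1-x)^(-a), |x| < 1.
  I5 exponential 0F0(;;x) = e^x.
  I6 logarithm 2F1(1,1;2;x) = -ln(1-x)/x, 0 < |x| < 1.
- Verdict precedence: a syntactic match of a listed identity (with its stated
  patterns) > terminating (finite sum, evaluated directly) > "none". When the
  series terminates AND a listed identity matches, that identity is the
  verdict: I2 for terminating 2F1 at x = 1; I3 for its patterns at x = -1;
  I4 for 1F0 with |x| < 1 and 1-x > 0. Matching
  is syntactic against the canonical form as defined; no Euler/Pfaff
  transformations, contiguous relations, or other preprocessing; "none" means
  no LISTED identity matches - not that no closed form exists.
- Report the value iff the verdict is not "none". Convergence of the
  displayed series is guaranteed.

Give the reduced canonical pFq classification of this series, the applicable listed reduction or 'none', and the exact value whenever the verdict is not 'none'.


At argument -7/9: a 2F1 with upper {1, 1}, lower {2}, scaled by C = 1/2. Verdict: the I6 logarithm reduction fires (the logarithm: parameters (1,1;2), x = -7/9). Exact value: (9/14) * ln(16/9).

The tell: t_0 being 1/2, the factorial ratio (prefactor 1/2) (k+a-1)!/(a-1)! is a rising factorial (a)_k.
Ratio: r(k) = (-7/9) * (k+1) (k+1) / [(k+2) (k+1)] - rational in k, leading ratio (-7/9); with t_0 = 1/2, classification follows.


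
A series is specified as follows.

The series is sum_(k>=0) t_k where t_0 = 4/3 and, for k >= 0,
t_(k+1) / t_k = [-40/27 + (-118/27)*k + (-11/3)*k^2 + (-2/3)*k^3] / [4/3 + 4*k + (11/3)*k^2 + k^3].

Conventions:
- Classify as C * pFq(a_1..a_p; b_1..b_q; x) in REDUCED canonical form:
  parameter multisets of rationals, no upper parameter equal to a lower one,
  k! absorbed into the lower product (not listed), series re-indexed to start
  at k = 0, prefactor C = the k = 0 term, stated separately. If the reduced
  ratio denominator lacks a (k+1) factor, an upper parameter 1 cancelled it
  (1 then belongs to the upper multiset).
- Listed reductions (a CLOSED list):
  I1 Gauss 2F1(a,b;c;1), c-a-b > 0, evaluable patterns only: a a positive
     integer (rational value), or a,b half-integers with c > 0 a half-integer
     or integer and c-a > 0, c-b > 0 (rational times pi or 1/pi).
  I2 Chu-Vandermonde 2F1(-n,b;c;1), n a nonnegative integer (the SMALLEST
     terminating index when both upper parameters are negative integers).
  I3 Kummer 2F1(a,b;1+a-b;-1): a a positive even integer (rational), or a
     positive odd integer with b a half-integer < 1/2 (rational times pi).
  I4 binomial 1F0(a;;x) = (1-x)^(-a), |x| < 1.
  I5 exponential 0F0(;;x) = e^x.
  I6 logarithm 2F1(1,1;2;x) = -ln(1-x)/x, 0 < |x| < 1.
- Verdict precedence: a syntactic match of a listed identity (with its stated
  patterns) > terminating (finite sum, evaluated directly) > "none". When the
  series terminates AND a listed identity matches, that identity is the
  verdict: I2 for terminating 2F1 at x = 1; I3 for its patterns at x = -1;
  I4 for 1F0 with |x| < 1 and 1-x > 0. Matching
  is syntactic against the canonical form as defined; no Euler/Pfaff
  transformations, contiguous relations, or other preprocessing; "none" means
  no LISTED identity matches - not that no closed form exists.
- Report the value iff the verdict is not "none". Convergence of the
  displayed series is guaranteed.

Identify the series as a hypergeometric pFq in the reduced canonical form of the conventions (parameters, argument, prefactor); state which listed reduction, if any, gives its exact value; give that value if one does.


This is 4/3 * 2F1(5/6, 4; 2; -2/3) in reduced canonical form. Verdict: none. Every listed pattern misses the 2F1 form at -2/3, upper {5/6, 4}.

Key observation: x = (-2/3) and cancel k + 2/3 from the displayed ratio first; then C = 4/3, x = -2/3.
Consecutive-term ratio: r(k) = (-2/3) * (k+5/6) (k+4) / [(k+2) (k+1)] - rational; roots negated = parameters, x = (-2/3), C = 4/3.


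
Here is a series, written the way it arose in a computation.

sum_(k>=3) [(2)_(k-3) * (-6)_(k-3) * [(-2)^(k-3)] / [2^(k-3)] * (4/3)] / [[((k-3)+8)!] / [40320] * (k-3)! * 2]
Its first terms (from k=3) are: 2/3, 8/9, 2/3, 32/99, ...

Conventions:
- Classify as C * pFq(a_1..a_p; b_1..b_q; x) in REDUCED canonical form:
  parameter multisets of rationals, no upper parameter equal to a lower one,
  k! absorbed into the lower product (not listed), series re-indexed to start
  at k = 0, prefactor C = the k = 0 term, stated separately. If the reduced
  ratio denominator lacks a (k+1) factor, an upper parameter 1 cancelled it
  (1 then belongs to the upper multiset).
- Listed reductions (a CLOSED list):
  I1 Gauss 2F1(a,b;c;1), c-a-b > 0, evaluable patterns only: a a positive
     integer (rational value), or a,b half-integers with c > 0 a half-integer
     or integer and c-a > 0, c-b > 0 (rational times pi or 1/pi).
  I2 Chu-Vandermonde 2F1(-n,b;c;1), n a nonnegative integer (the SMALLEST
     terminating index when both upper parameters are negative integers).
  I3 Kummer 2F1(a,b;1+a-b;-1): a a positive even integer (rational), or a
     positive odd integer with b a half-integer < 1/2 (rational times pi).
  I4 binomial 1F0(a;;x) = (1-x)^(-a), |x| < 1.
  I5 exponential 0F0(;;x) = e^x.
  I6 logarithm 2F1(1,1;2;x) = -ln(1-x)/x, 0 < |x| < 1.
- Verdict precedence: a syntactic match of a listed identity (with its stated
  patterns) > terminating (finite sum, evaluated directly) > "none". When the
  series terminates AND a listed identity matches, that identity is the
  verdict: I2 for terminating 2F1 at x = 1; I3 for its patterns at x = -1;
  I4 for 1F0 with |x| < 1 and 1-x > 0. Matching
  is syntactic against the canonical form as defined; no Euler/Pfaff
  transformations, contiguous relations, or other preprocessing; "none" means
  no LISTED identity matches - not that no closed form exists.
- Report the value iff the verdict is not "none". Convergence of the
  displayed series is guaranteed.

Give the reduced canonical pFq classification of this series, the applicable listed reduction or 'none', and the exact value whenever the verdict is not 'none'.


With C = 2/3: the canonical form is 2F1(-6, 2; 9; -1). Verdict (x = -1): Kummer (I3) applies (x = -1; c = 9 equals 1+a-b for upper {-6, 2}: listed pattern). Exact value: 8/3.

Structural cue: t_0 being 2/3, the two k-th powers (C = 2/3) combine into one argument.
Adjacent-term ratio: r(k) = (-1) * (k-6) (k+2) / [(k+9) (k+1)] - rational in k. x = (-1); t_0 = 2/3; negate the roots.


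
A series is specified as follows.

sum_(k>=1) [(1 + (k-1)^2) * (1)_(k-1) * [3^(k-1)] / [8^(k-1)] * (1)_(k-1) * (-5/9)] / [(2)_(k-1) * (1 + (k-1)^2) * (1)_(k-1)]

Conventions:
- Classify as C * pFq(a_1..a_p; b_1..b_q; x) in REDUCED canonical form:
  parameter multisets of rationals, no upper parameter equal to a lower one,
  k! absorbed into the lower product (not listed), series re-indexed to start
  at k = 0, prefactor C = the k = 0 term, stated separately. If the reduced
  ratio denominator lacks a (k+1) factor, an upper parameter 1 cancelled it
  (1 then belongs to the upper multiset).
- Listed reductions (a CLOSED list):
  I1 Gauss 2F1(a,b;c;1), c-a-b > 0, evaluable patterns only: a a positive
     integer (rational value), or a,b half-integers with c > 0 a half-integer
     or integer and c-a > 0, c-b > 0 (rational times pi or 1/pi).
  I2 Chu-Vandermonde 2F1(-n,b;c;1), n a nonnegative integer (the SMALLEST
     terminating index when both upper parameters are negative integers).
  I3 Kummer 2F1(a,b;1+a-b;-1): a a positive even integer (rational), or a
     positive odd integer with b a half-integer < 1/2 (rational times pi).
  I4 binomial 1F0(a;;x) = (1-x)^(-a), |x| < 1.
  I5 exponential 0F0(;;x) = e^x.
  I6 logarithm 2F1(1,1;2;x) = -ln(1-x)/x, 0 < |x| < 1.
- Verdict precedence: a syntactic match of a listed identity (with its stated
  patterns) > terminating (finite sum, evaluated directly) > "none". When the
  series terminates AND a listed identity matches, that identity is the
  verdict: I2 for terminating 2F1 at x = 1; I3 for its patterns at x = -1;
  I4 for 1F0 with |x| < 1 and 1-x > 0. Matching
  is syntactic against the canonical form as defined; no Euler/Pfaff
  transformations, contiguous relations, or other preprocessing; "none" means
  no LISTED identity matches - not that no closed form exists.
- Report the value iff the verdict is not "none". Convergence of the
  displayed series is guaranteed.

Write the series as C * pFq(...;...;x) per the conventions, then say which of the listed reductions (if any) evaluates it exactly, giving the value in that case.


Reduced: x = 3/8, 2F1, upper = {1, 1}, lower = {2}, C = -5/9. Verdict (x = 3/8): logarithm (I6) applies (the logarithm: parameters (1,1;2), x = 3/8). Value: (40/27) * ln(5/8).

The tell: x = (3/8) and (1)_k (C = -5/9, x = 3/8) is k! itself.
Term ratio: r(k) = (3/8) * (k+1) (k+1) / [(k+2) (k+1)] - rational in k, leading ratio (3/8); with t_0 = -5/9, classification follows.


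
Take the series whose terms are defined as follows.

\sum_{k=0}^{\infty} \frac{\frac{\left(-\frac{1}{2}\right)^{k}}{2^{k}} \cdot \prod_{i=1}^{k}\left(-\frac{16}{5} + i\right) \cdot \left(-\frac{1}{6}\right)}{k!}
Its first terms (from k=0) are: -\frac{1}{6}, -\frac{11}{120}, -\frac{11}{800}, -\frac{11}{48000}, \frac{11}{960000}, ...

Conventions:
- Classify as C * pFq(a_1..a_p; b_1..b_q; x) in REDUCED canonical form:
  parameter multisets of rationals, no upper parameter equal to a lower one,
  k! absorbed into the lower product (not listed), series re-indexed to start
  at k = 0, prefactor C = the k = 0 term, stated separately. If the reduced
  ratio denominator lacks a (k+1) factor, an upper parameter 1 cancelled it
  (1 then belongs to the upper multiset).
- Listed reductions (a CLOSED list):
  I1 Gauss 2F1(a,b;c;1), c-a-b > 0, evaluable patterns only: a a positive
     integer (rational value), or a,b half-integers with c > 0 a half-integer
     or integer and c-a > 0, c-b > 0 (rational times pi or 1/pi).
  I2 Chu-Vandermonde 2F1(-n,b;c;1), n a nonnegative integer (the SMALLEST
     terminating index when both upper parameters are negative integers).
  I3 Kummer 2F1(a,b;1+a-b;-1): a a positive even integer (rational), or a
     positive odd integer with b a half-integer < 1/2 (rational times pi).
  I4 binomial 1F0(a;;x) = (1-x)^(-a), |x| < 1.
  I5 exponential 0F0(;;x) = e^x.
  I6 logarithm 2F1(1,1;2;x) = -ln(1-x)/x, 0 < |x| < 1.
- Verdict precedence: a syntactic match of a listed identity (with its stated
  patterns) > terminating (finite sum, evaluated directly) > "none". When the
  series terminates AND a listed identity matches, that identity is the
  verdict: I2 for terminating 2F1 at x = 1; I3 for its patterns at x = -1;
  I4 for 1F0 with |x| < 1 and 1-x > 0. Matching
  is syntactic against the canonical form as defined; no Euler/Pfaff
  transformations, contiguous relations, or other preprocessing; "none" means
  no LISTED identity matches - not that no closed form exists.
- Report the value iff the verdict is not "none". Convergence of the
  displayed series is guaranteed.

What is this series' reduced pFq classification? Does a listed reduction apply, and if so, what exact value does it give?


Prefactor -\frac{1}{6}, argument -\frac{1}{4}: 1F0 with upper {-\frac{11}{5}} over lower {-}. Verdict: this is the binomial series (I4) (the 1F0 binomial series: exponent 11/5, x = -\frac{1}{4}). Exact value: \left(-\frac{1}{6}\right) \cdot \left(\frac{5}{4}\right)^{\frac{11}{5}}.

Key observation: t_0 being -\frac{1}{6}, the running product (C = -1/6) telescopes to a rising factorial.
Adjacent-term ratio: r(k) = -\frac{1}{4} * (k-\frac{11}{5}) / [(k+1)] - rational; roots negated = parameters, x = -\frac{1}{4}, C = -\frac{1}{6}.


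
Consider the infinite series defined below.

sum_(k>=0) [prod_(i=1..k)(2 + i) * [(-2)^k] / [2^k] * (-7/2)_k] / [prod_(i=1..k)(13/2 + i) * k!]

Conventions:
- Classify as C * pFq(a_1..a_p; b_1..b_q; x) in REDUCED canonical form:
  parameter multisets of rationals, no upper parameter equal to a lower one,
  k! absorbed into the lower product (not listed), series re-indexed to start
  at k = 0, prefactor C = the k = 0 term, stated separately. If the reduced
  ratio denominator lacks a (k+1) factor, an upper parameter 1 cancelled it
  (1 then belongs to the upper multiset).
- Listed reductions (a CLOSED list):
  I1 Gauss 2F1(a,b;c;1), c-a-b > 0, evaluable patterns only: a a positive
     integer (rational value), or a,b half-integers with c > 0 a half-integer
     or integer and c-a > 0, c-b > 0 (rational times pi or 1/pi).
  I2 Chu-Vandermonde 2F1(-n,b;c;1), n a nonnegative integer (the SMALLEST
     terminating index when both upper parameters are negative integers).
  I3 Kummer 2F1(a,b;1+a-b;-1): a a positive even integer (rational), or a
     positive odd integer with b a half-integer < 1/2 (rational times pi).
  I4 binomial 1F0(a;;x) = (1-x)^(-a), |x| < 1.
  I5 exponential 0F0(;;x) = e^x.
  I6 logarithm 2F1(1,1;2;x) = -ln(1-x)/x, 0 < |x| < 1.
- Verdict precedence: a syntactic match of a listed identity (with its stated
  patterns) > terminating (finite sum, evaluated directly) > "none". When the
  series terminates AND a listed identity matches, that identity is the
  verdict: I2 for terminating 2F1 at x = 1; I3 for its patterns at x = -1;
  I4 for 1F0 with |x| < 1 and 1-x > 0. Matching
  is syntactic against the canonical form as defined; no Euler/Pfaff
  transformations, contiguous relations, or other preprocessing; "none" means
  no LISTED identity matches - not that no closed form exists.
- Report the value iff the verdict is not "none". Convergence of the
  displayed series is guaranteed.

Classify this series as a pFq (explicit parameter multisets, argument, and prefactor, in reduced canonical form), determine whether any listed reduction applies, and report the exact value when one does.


This is 1 * 2F1(-7/2, 3; 15/2; -1) in reduced canonical form. Verdict: the Kummer evaluation I3 matches (x = -1; c = 15/2 equals 1+a-b for upper {-7/2, 3}: listed pattern). Exact value: (9009/8192) * pi.

First insight: x = (-1) and the two k-th powers (C = 1) combine into one argument.
Ratio: r(k) = (-1) * (k-7/2) (k+3) / [(k+15/2) (k+1)] - rational in k, leading ratio (-1); with t_0 = 1, classification follows.


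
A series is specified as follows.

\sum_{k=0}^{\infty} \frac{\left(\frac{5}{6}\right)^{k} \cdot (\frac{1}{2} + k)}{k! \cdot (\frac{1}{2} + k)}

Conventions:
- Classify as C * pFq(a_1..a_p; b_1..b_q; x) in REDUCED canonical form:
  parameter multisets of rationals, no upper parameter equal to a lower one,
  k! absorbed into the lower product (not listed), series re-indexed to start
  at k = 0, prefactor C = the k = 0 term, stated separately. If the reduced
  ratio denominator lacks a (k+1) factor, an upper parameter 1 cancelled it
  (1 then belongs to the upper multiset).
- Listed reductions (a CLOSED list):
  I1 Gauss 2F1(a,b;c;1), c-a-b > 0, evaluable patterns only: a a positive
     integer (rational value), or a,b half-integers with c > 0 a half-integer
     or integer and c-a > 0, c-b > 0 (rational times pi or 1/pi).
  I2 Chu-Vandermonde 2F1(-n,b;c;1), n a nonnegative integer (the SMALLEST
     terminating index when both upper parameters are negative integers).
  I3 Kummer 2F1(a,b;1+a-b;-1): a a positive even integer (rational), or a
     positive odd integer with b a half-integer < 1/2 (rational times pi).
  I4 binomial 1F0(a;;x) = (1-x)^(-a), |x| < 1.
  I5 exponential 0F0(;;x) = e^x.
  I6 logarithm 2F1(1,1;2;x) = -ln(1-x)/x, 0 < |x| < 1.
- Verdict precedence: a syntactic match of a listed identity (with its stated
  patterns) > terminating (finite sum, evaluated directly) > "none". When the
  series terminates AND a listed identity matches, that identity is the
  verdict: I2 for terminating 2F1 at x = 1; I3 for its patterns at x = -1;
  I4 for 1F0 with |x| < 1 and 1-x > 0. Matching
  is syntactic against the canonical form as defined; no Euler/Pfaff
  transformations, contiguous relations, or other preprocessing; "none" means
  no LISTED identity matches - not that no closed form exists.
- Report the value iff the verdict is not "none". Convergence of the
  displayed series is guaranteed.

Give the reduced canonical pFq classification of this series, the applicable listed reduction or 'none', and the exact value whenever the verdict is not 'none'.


This is 1 * 0F0(-; -; \frac{5}{6}) in reduced canonical form. Verdict at x = \frac{5}{6}: the exponential series (I5) matches (the 0F0 exponential series at x = \frac{5}{6}). Its exact value is e^{\frac{5}{6}}.

Key observation: t_0 being 1, the factor k + 1/2 cancels (top and bottom), leaving C = 1, x = 5/6.
Step ratio: r(k) = \frac{5}{6} * 1 / [(k+1)] - rational in k. x = \frac{5}{6}; t_0 = 1; negate the roots.


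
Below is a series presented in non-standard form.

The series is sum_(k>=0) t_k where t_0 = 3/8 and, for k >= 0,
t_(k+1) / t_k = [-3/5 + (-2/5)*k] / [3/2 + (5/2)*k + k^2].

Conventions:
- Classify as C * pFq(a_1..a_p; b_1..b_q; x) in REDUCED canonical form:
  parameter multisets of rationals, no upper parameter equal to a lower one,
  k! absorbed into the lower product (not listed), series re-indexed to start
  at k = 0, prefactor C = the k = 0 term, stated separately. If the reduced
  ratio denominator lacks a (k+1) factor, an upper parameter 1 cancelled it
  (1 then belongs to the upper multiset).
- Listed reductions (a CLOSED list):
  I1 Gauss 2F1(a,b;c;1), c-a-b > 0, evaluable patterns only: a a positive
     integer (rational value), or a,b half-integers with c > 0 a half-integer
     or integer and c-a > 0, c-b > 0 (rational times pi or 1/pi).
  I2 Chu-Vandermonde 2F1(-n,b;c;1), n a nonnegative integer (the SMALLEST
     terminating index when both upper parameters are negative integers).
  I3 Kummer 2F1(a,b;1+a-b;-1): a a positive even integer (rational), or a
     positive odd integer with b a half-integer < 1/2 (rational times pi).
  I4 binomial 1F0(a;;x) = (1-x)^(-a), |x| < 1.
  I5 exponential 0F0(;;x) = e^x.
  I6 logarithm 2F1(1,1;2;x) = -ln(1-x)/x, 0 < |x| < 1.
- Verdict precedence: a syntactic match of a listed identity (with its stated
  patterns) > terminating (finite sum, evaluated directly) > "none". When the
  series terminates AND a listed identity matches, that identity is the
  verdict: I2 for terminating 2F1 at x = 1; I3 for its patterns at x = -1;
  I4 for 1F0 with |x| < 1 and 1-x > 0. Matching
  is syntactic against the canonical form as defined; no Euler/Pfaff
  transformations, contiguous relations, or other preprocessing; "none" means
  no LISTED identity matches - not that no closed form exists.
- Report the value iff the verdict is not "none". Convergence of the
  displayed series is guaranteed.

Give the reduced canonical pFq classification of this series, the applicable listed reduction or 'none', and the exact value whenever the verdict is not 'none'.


At argument -2/5: a 0F0 with upper {-}, lower {-}, scaled by C = 3/8. Verdict: this is the I5 exponential reduction (the 0F0 exponential series at x = -2/5). Sum: (3/8) * e^(-2/5).

Structural cue: t_0 being 3/8, cancel k + 3/2 from the displayed ratio first; then C = 3/8.
Consecutive-term ratio: r(k) = (-2/5) * 1 / [(k+1)] ; factor over Q: parameters, x = (-2/5), and C = 3/8.
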